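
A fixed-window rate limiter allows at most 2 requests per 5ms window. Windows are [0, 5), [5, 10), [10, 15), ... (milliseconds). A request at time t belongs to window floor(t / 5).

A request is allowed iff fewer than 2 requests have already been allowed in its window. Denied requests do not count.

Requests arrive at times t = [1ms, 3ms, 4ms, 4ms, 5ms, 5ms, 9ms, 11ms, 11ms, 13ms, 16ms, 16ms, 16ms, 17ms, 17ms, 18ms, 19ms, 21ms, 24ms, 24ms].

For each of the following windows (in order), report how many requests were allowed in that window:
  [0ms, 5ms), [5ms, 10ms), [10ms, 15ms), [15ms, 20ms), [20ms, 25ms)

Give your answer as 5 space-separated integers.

Answer: 2 2 2 2 2

Derivation:
Processing requests:
  req#1 t=1ms (window 0): ALLOW
  req#2 t=3ms (window 0): ALLOW
  req#3 t=4ms (window 0): DENY
  req#4 t=4ms (window 0): DENY
  req#5 t=5ms (window 1): ALLOW
  req#6 t=5ms (window 1): ALLOW
  req#7 t=9ms (window 1): DENY
  req#8 t=11ms (window 2): ALLOW
  req#9 t=11ms (window 2): ALLOW
  req#10 t=13ms (window 2): DENY
  req#11 t=16ms (window 3): ALLOW
  req#12 t=16ms (window 3): ALLOW
  req#13 t=16ms (window 3): DENY
  req#14 t=17ms (window 3): DENY
  req#15 t=17ms (window 3): DENY
  req#16 t=18ms (window 3): DENY
  req#17 t=19ms (window 3): DENY
  req#18 t=21ms (window 4): ALLOW
  req#19 t=24ms (window 4): ALLOW
  req#20 t=24ms (window 4): DENY

Allowed counts by window: 2 2 2 2 2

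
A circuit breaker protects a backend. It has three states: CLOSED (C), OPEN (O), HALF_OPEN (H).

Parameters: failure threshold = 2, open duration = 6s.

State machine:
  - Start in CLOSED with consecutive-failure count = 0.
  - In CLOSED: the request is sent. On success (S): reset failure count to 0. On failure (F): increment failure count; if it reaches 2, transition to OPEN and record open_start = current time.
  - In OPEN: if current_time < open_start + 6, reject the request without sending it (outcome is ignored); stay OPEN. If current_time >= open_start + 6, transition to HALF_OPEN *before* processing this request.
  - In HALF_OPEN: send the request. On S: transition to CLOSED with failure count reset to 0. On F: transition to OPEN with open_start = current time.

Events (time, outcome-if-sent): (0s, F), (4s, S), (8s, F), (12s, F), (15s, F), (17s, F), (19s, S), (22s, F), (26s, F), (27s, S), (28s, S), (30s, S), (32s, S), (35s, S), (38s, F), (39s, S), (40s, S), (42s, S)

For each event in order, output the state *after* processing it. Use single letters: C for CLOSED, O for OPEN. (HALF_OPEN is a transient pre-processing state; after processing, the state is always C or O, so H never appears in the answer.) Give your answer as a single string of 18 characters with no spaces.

Answer: CCCOOOCCOOOOCCCCCC

Derivation:
State after each event:
  event#1 t=0s outcome=F: state=CLOSED
  event#2 t=4s outcome=S: state=CLOSED
  event#3 t=8s outcome=F: state=CLOSED
  event#4 t=12s outcome=F: state=OPEN
  event#5 t=15s outcome=F: state=OPEN
  event#6 t=17s outcome=F: state=OPEN
  event#7 t=19s outcome=S: state=CLOSED
  event#8 t=22s outcome=F: state=CLOSED
  event#9 t=26s outcome=F: state=OPEN
  event#10 t=27s outcome=S: state=OPEN
  event#11 t=28s outcome=S: state=OPEN
  event#12 t=30s outcome=S: state=OPEN
  event#13 t=32s outcome=S: state=CLOSED
  event#14 t=35s outcome=S: state=CLOSED
  event#15 t=38s outcome=F: state=CLOSED
  event#16 t=39s outcome=S: state=CLOSED
  event#17 t=40s outcome=S: state=CLOSED
  event#18 t=42s outcome=S: state=CLOSED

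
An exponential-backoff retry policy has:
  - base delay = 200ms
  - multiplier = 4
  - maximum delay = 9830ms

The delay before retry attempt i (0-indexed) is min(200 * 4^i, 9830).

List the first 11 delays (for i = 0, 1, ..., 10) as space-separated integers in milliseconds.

Computing each delay:
  i=0: min(200*4^0, 9830) = 200
  i=1: min(200*4^1, 9830) = 800
  i=2: min(200*4^2, 9830) = 3200
  i=3: min(200*4^3, 9830) = 9830
  i=4: min(200*4^4, 9830) = 9830
  i=5: min(200*4^5, 9830) = 9830
  i=6: min(200*4^6, 9830) = 9830
  i=7: min(200*4^7, 9830) = 9830
  i=8: min(200*4^8, 9830) = 9830
  i=9: min(200*4^9, 9830) = 9830
  i=10: min(200*4^10, 9830) = 9830

Answer: 200 800 3200 9830 9830 9830 9830 9830 9830 9830 9830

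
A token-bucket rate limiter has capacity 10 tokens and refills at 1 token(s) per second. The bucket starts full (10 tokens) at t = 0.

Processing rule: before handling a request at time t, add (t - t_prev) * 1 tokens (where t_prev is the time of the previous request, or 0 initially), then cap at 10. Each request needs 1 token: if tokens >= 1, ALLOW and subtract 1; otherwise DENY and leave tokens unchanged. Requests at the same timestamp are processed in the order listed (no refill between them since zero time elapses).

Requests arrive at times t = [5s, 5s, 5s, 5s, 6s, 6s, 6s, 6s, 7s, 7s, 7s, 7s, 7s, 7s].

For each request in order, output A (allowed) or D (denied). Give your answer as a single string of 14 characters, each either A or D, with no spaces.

Answer: AAAAAAAAAAAADD

Derivation:
Simulating step by step:
  req#1 t=5s: ALLOW
  req#2 t=5s: ALLOW
  req#3 t=5s: ALLOW
  req#4 t=5s: ALLOW
  req#5 t=6s: ALLOW
  req#6 t=6s: ALLOW
  req#7 t=6s: ALLOW
  req#8 t=6s: ALLOW
  req#9 t=7s: ALLOW
  req#10 t=7s: ALLOW
  req#11 t=7s: ALLOW
  req#12 t=7s: ALLOW
  req#13 t=7s: DENY
  req#14 t=7s: DENY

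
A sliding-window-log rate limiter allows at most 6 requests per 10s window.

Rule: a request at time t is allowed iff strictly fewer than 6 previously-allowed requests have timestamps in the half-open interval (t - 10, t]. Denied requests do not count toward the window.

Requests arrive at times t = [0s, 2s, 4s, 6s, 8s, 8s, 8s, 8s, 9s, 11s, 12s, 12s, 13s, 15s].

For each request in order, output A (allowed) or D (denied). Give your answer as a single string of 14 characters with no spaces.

Answer: AAAAAADDDAADDA

Derivation:
Tracking allowed requests in the window:
  req#1 t=0s: ALLOW
  req#2 t=2s: ALLOW
  req#3 t=4s: ALLOW
  req#4 t=6s: ALLOW
  req#5 t=8s: ALLOW
  req#6 t=8s: ALLOW
  req#7 t=8s: DENY
  req#8 t=8s: DENY
  req#9 t=9s: DENY
  req#10 t=11s: ALLOW
  req#11 t=12s: ALLOW
  req#12 t=12s: DENY
  req#13 t=13s: DENY
  req#14 t=15s: ALLOW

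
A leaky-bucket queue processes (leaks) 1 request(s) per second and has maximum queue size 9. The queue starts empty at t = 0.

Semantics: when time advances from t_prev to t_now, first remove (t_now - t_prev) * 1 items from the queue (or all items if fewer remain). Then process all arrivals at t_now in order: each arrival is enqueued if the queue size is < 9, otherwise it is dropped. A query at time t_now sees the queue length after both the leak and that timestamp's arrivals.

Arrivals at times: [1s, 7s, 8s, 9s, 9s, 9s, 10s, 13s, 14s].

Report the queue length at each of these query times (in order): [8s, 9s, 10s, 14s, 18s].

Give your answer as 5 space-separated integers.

Queue lengths at query times:
  query t=8s: backlog = 1
  query t=9s: backlog = 3
  query t=10s: backlog = 3
  query t=14s: backlog = 1
  query t=18s: backlog = 0

Answer: 1 3 3 1 0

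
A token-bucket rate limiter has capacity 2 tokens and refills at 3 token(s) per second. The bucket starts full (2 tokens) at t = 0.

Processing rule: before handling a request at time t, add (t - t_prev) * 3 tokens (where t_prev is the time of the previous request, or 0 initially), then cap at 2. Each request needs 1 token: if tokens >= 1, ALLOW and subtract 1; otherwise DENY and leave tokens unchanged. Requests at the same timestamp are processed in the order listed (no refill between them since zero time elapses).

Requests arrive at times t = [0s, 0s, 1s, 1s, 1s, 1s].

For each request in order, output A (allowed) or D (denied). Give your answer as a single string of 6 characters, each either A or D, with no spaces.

Answer: AAAADD

Derivation:
Simulating step by step:
  req#1 t=0s: ALLOW
  req#2 t=0s: ALLOW
  req#3 t=1s: ALLOW
  req#4 t=1s: ALLOW
  req#5 t=1s: DENY
  req#6 t=1s: DENY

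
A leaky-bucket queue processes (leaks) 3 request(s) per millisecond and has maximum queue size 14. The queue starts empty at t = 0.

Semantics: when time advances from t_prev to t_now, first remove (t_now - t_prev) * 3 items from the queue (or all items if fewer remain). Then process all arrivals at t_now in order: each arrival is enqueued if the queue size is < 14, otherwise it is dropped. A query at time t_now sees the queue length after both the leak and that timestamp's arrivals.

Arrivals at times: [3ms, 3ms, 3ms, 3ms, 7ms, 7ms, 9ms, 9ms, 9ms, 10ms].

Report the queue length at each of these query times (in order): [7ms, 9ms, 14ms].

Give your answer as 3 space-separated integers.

Queue lengths at query times:
  query t=7ms: backlog = 2
  query t=9ms: backlog = 3
  query t=14ms: backlog = 0

Answer: 2 3 0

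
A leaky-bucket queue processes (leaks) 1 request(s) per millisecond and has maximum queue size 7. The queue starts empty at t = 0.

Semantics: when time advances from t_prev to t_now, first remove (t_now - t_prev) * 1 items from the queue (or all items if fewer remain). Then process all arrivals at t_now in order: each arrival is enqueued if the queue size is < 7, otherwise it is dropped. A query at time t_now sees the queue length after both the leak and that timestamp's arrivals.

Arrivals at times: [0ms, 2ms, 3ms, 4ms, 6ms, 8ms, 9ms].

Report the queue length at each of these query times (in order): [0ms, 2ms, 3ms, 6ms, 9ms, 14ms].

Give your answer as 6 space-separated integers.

Answer: 1 1 1 1 1 0

Derivation:
Queue lengths at query times:
  query t=0ms: backlog = 1
  query t=2ms: backlog = 1
  query t=3ms: backlog = 1
  query t=6ms: backlog = 1
  query t=9ms: backlog = 1
  query t=14ms: backlog = 0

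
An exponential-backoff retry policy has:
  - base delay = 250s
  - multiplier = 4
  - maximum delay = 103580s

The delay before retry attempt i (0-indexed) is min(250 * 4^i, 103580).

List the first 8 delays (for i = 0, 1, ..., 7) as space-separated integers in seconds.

Answer: 250 1000 4000 16000 64000 103580 103580 103580

Derivation:
Computing each delay:
  i=0: min(250*4^0, 103580) = 250
  i=1: min(250*4^1, 103580) = 1000
  i=2: min(250*4^2, 103580) = 4000
  i=3: min(250*4^3, 103580) = 16000
  i=4: min(250*4^4, 103580) = 64000
  i=5: min(250*4^5, 103580) = 103580
  i=6: min(250*4^6, 103580) = 103580
  i=7: min(250*4^7, 103580) = 103580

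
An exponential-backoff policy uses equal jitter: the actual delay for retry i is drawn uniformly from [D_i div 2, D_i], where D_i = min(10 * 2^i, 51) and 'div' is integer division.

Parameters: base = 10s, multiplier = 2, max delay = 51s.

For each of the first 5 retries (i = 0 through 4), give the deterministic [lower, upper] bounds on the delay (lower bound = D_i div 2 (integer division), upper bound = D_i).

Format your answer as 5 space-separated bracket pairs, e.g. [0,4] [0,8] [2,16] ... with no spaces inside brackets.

Computing bounds per retry:
  i=0: D_i=min(10*2^0,51)=10, bounds=[5,10]
  i=1: D_i=min(10*2^1,51)=20, bounds=[10,20]
  i=2: D_i=min(10*2^2,51)=40, bounds=[20,40]
  i=3: D_i=min(10*2^3,51)=51, bounds=[25,51]
  i=4: D_i=min(10*2^4,51)=51, bounds=[25,51]

Answer: [5,10] [10,20] [20,40] [25,51] [25,51]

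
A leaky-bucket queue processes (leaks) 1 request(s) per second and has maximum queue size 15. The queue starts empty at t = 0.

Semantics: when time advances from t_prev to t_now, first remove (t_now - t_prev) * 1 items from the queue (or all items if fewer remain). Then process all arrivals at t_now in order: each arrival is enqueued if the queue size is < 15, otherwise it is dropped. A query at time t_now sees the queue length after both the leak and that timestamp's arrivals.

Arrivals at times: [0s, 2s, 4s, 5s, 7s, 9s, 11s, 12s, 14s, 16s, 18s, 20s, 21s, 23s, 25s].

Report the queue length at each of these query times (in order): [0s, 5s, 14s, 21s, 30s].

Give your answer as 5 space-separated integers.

Answer: 1 1 1 1 0

Derivation:
Queue lengths at query times:
  query t=0s: backlog = 1
  query t=5s: backlog = 1
  query t=14s: backlog = 1
  query t=21s: backlog = 1
  query t=30s: backlog = 0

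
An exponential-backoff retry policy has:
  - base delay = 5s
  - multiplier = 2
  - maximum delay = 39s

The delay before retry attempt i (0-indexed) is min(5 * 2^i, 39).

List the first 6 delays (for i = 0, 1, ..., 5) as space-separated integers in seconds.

Answer: 5 10 20 39 39 39

Derivation:
Computing each delay:
  i=0: min(5*2^0, 39) = 5
  i=1: min(5*2^1, 39) = 10
  i=2: min(5*2^2, 39) = 20
  i=3: min(5*2^3, 39) = 39
  i=4: min(5*2^4, 39) = 39
  i=5: min(5*2^5, 39) = 39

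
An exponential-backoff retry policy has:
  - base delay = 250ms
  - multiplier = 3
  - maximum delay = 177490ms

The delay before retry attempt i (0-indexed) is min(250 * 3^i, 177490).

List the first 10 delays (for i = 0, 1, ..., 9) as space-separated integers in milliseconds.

Answer: 250 750 2250 6750 20250 60750 177490 177490 177490 177490

Derivation:
Computing each delay:
  i=0: min(250*3^0, 177490) = 250
  i=1: min(250*3^1, 177490) = 750
  i=2: min(250*3^2, 177490) = 2250
  i=3: min(250*3^3, 177490) = 6750
  i=4: min(250*3^4, 177490) = 20250
  i=5: min(250*3^5, 177490) = 60750
  i=6: min(250*3^6, 177490) = 177490
  i=7: min(250*3^7, 177490) = 177490
  i=8: min(250*3^8, 177490) = 177490
  i=9: min(250*3^9, 177490) = 177490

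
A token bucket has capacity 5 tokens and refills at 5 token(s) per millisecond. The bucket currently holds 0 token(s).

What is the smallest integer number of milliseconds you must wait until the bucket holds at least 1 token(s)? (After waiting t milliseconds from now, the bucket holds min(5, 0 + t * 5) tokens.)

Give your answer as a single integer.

Answer: 1

Derivation:
Need 0 + t * 5 >= 1, so t >= 1/5.
Smallest integer t = ceil(1/5) = 1.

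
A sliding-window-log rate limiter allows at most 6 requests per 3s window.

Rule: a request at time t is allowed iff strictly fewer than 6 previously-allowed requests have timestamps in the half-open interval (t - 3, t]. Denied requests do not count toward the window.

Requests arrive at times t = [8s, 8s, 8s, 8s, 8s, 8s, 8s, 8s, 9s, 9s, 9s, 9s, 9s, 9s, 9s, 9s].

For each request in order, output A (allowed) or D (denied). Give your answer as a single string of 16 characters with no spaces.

Tracking allowed requests in the window:
  req#1 t=8s: ALLOW
  req#2 t=8s: ALLOW
  req#3 t=8s: ALLOW
  req#4 t=8s: ALLOW
  req#5 t=8s: ALLOW
  req#6 t=8s: ALLOW
  req#7 t=8s: DENY
  req#8 t=8s: DENY
  req#9 t=9s: DENY
  req#10 t=9s: DENY
  req#11 t=9s: DENY
  req#12 t=9s: DENY
  req#13 t=9s: DENY
  req#14 t=9s: DENY
  req#15 t=9s: DENY
  req#16 t=9s: DENY

Answer: AAAAAADDDDDDDDDD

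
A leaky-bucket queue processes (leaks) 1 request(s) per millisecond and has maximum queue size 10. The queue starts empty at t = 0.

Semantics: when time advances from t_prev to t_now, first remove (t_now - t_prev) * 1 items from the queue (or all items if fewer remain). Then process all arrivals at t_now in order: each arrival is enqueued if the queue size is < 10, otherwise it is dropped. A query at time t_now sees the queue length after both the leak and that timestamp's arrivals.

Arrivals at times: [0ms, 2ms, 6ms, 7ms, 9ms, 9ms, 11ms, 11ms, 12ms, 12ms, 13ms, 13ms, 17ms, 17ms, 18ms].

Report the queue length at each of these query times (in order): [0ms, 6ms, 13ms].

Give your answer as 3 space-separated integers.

Answer: 1 1 4

Derivation:
Queue lengths at query times:
  query t=0ms: backlog = 1
  query t=6ms: backlog = 1
  query t=13ms: backlog = 4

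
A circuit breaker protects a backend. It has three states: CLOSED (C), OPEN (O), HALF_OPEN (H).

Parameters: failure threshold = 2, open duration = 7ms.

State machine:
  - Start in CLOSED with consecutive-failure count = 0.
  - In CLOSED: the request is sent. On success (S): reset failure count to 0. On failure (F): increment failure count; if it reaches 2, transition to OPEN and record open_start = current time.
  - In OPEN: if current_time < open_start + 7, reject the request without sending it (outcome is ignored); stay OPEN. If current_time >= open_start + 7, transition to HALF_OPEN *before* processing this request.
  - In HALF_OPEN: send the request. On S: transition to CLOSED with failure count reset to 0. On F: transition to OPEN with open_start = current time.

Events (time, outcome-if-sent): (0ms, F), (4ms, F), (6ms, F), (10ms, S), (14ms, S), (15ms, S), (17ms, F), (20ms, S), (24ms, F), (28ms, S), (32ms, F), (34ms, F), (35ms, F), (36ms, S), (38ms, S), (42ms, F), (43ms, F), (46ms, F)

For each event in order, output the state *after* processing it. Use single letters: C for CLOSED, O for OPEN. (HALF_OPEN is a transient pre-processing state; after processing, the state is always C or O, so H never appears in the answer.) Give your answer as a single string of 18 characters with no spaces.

State after each event:
  event#1 t=0ms outcome=F: state=CLOSED
  event#2 t=4ms outcome=F: state=OPEN
  event#3 t=6ms outcome=F: state=OPEN
  event#4 t=10ms outcome=S: state=OPEN
  event#5 t=14ms outcome=S: state=CLOSED
  event#6 t=15ms outcome=S: state=CLOSED
  event#7 t=17ms outcome=F: state=CLOSED
  event#8 t=20ms outcome=S: state=CLOSED
  event#9 t=24ms outcome=F: state=CLOSED
  event#10 t=28ms outcome=S: state=CLOSED
  event#11 t=32ms outcome=F: state=CLOSED
  event#12 t=34ms outcome=F: state=OPEN
  event#13 t=35ms outcome=F: state=OPEN
  event#14 t=36ms outcome=S: state=OPEN
  event#15 t=38ms outcome=S: state=OPEN
  event#16 t=42ms outcome=F: state=OPEN
  event#17 t=43ms outcome=F: state=OPEN
  event#18 t=46ms outcome=F: state=OPEN

Answer: COOOCCCCCCCOOOOOOO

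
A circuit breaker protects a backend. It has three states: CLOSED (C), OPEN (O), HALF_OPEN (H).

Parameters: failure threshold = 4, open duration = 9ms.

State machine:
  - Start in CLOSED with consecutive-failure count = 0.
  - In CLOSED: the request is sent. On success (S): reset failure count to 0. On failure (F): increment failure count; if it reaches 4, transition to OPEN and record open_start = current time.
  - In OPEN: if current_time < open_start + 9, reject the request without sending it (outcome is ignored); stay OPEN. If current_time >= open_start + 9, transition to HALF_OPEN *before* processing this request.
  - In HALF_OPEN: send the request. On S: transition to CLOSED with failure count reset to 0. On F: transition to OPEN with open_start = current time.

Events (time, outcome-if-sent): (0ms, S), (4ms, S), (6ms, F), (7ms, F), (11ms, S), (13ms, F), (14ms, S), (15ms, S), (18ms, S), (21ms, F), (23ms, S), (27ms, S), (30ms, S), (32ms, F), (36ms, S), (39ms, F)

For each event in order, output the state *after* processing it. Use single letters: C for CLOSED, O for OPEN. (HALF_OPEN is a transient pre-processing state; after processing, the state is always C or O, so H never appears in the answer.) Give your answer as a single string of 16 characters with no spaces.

Answer: CCCCCCCCCCCCCCCC

Derivation:
State after each event:
  event#1 t=0ms outcome=S: state=CLOSED
  event#2 t=4ms outcome=S: state=CLOSED
  event#3 t=6ms outcome=F: state=CLOSED
  event#4 t=7ms outcome=F: state=CLOSED
  event#5 t=11ms outcome=S: state=CLOSED
  event#6 t=13ms outcome=F: state=CLOSED
  event#7 t=14ms outcome=S: state=CLOSED
  event#8 t=15ms outcome=S: state=CLOSED
  event#9 t=18ms outcome=S: state=CLOSED
  event#10 t=21ms outcome=F: state=CLOSED
  event#11 t=23ms outcome=S: state=CLOSED
  event#12 t=27ms outcome=S: state=CLOSED
  event#13 t=30ms outcome=S: state=CLOSED
  event#14 t=32ms outcome=F: state=CLOSED
  event#15 t=36ms outcome=S: state=CLOSED
  event#16 t=39ms outcome=F: state=CLOSED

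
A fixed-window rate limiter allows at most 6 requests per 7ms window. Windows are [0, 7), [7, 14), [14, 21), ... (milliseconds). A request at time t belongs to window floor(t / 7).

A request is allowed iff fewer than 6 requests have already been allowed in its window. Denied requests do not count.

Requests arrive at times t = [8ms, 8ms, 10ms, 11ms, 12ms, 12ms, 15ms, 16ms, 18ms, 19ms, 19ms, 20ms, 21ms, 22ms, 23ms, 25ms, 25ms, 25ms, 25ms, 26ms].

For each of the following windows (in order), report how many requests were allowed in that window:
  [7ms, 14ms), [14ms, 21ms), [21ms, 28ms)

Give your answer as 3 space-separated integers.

Answer: 6 6 6

Derivation:
Processing requests:
  req#1 t=8ms (window 1): ALLOW
  req#2 t=8ms (window 1): ALLOW
  req#3 t=10ms (window 1): ALLOW
  req#4 t=11ms (window 1): ALLOW
  req#5 t=12ms (window 1): ALLOW
  req#6 t=12ms (window 1): ALLOW
  req#7 t=15ms (window 2): ALLOW
  req#8 t=16ms (window 2): ALLOW
  req#9 t=18ms (window 2): ALLOW
  req#10 t=19ms (window 2): ALLOW
  req#11 t=19ms (window 2): ALLOW
  req#12 t=20ms (window 2): ALLOW
  req#13 t=21ms (window 3): ALLOW
  req#14 t=22ms (window 3): ALLOW
  req#15 t=23ms (window 3): ALLOW
  req#16 t=25ms (window 3): ALLOW
  req#17 t=25ms (window 3): ALLOW
  req#18 t=25ms (window 3): ALLOW
  req#19 t=25ms (window 3): DENY
  req#20 t=26ms (window 3): DENY

Allowed counts by window: 6 6 6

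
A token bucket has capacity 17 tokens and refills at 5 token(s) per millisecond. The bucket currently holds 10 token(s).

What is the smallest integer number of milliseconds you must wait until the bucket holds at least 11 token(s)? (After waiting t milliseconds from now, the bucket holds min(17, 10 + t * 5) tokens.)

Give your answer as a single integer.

Need 10 + t * 5 >= 11, so t >= 1/5.
Smallest integer t = ceil(1/5) = 1.

Answer: 1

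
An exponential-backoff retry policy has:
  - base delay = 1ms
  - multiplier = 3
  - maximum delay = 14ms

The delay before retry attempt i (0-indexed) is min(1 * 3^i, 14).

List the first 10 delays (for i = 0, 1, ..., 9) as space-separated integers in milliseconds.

Computing each delay:
  i=0: min(1*3^0, 14) = 1
  i=1: min(1*3^1, 14) = 3
  i=2: min(1*3^2, 14) = 9
  i=3: min(1*3^3, 14) = 14
  i=4: min(1*3^4, 14) = 14
  i=5: min(1*3^5, 14) = 14
  i=6: min(1*3^6, 14) = 14
  i=7: min(1*3^7, 14) = 14
  i=8: min(1*3^8, 14) = 14
  i=9: min(1*3^9, 14) = 14

Answer: 1 3 9 14 14 14 14 14 14 14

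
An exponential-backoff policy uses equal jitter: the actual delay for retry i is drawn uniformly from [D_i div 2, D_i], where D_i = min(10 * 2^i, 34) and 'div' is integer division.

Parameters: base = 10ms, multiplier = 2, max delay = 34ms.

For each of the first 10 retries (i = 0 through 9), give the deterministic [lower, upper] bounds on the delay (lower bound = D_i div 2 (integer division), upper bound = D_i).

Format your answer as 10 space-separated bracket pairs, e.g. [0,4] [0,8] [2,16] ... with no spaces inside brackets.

Answer: [5,10] [10,20] [17,34] [17,34] [17,34] [17,34] [17,34] [17,34] [17,34] [17,34]

Derivation:
Computing bounds per retry:
  i=0: D_i=min(10*2^0,34)=10, bounds=[5,10]
  i=1: D_i=min(10*2^1,34)=20, bounds=[10,20]
  i=2: D_i=min(10*2^2,34)=34, bounds=[17,34]
  i=3: D_i=min(10*2^3,34)=34, bounds=[17,34]
  i=4: D_i=min(10*2^4,34)=34, bounds=[17,34]
  i=5: D_i=min(10*2^5,34)=34, bounds=[17,34]
  i=6: D_i=min(10*2^6,34)=34, bounds=[17,34]
  i=7: D_i=min(10*2^7,34)=34, bounds=[17,34]
  i=8: D_i=min(10*2^8,34)=34, bounds=[17,34]
  i=9: D_i=min(10*2^9,34)=34, bounds=[17,34]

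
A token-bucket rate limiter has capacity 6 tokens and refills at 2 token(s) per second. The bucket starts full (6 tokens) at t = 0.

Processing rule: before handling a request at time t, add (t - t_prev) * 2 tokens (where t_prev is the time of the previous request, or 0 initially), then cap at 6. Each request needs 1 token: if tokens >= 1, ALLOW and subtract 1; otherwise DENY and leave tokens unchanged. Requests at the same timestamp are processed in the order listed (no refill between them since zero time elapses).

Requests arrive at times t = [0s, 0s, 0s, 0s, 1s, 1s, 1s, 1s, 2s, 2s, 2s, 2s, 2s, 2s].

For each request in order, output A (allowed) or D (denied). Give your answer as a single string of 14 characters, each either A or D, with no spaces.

Answer: AAAAAAAAAADDDD

Derivation:
Simulating step by step:
  req#1 t=0s: ALLOW
  req#2 t=0s: ALLOW
  req#3 t=0s: ALLOW
  req#4 t=0s: ALLOW
  req#5 t=1s: ALLOW
  req#6 t=1s: ALLOW
  req#7 t=1s: ALLOW
  req#8 t=1s: ALLOW
  req#9 t=2s: ALLOW
  req#10 t=2s: ALLOW
  req#11 t=2s: DENY
  req#12 t=2s: DENY
  req#13 t=2s: DENY
  req#14 t=2s: DENY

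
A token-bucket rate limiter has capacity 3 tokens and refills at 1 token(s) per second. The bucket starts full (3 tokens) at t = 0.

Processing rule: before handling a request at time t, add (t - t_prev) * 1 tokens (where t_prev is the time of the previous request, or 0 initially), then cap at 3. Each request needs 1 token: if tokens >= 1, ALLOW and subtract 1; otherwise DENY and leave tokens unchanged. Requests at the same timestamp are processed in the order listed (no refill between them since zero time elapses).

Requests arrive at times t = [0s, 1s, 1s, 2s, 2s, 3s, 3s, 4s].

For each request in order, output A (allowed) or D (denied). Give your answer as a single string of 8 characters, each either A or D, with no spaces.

Simulating step by step:
  req#1 t=0s: ALLOW
  req#2 t=1s: ALLOW
  req#3 t=1s: ALLOW
  req#4 t=2s: ALLOW
  req#5 t=2s: ALLOW
  req#6 t=3s: ALLOW
  req#7 t=3s: DENY
  req#8 t=4s: ALLOW

Answer: AAAAAADA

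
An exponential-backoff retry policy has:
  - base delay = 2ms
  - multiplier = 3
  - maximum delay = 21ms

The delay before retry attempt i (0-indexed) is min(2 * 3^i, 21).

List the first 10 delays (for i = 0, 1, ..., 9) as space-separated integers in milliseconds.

Answer: 2 6 18 21 21 21 21 21 21 21

Derivation:
Computing each delay:
  i=0: min(2*3^0, 21) = 2
  i=1: min(2*3^1, 21) = 6
  i=2: min(2*3^2, 21) = 18
  i=3: min(2*3^3, 21) = 21
  i=4: min(2*3^4, 21) = 21
  i=5: min(2*3^5, 21) = 21
  i=6: min(2*3^6, 21) = 21
  i=7: min(2*3^7, 21) = 21
  i=8: min(2*3^8, 21) = 21
  i=9: min(2*3^9, 21) = 21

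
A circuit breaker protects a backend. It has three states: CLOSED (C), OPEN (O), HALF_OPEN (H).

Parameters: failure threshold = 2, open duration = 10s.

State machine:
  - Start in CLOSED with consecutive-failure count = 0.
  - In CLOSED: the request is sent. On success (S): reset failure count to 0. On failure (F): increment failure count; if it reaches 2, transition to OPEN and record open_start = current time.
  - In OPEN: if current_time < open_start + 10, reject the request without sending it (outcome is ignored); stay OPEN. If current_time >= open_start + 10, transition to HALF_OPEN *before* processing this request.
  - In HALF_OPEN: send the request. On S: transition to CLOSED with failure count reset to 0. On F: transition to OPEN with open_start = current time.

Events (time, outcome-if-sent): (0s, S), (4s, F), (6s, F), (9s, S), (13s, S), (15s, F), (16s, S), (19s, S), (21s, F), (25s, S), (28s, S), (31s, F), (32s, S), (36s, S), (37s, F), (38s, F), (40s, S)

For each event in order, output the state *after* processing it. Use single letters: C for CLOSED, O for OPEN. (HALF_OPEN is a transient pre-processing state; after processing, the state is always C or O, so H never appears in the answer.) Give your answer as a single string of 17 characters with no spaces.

Answer: CCOOOOCCCCCCCCCOO

Derivation:
State after each event:
  event#1 t=0s outcome=S: state=CLOSED
  event#2 t=4s outcome=F: state=CLOSED
  event#3 t=6s outcome=F: state=OPEN
  event#4 t=9s outcome=S: state=OPEN
  event#5 t=13s outcome=S: state=OPEN
  event#6 t=15s outcome=F: state=OPEN
  event#7 t=16s outcome=S: state=CLOSED
  event#8 t=19s outcome=S: state=CLOSED
  event#9 t=21s outcome=F: state=CLOSED
  event#10 t=25s outcome=S: state=CLOSED
  event#11 t=28s outcome=S: state=CLOSED
  event#12 t=31s outcome=F: state=CLOSED
  event#13 t=32s outcome=S: state=CLOSED
  event#14 t=36s outcome=S: state=CLOSED
  event#15 t=37s outcome=F: state=CLOSED
  event#16 t=38s outcome=F: state=OPEN
  event#17 t=40s outcome=S: state=OPEN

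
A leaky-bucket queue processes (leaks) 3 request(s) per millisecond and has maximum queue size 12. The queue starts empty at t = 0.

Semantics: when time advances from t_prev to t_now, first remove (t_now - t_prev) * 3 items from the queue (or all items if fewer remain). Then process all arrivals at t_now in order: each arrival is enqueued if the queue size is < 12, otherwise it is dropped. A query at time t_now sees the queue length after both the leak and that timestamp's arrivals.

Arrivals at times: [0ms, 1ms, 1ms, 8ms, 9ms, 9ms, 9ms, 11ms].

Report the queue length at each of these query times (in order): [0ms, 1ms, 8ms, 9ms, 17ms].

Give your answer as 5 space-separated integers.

Queue lengths at query times:
  query t=0ms: backlog = 1
  query t=1ms: backlog = 2
  query t=8ms: backlog = 1
  query t=9ms: backlog = 3
  query t=17ms: backlog = 0

Answer: 1 2 1 3 0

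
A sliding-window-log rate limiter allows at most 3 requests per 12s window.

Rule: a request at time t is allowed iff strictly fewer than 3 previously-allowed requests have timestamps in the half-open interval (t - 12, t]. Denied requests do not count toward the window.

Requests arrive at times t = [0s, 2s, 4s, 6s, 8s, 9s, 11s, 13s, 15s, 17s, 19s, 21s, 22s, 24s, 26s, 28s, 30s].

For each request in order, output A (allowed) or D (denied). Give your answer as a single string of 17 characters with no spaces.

Tracking allowed requests in the window:
  req#1 t=0s: ALLOW
  req#2 t=2s: ALLOW
  req#3 t=4s: ALLOW
  req#4 t=6s: DENY
  req#5 t=8s: DENY
  req#6 t=9s: DENY
  req#7 t=11s: DENY
  req#8 t=13s: ALLOW
  req#9 t=15s: ALLOW
  req#10 t=17s: ALLOW
  req#11 t=19s: DENY
  req#12 t=21s: DENY
  req#13 t=22s: DENY
  req#14 t=24s: DENY
  req#15 t=26s: ALLOW
  req#16 t=28s: ALLOW
  req#17 t=30s: ALLOW

Answer: AAADDDDAAADDDDAAA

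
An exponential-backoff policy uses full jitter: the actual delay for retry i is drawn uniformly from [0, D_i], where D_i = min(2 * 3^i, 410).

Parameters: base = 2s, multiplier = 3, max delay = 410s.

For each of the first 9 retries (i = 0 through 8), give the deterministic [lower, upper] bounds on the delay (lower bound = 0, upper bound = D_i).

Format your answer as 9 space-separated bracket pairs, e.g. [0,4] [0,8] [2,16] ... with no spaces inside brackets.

Answer: [0,2] [0,6] [0,18] [0,54] [0,162] [0,410] [0,410] [0,410] [0,410]

Derivation:
Computing bounds per retry:
  i=0: D_i=min(2*3^0,410)=2, bounds=[0,2]
  i=1: D_i=min(2*3^1,410)=6, bounds=[0,6]
  i=2: D_i=min(2*3^2,410)=18, bounds=[0,18]
  i=3: D_i=min(2*3^3,410)=54, bounds=[0,54]
  i=4: D_i=min(2*3^4,410)=162, bounds=[0,162]
  i=5: D_i=min(2*3^5,410)=410, bounds=[0,410]
  i=6: D_i=min(2*3^6,410)=410, bounds=[0,410]
  i=7: D_i=min(2*3^7,410)=410, bounds=[0,410]
  i=8: D_i=min(2*3^8,410)=410, bounds=[0,410]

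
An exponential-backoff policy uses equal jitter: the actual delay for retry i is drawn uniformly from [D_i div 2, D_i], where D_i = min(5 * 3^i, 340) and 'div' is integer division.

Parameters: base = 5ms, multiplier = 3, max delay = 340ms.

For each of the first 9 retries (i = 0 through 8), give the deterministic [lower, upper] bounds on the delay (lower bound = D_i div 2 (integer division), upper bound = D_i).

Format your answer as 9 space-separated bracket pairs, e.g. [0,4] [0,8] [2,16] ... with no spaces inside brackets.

Answer: [2,5] [7,15] [22,45] [67,135] [170,340] [170,340] [170,340] [170,340] [170,340]

Derivation:
Computing bounds per retry:
  i=0: D_i=min(5*3^0,340)=5, bounds=[2,5]
  i=1: D_i=min(5*3^1,340)=15, bounds=[7,15]
  i=2: D_i=min(5*3^2,340)=45, bounds=[22,45]
  i=3: D_i=min(5*3^3,340)=135, bounds=[67,135]
  i=4: D_i=min(5*3^4,340)=340, bounds=[170,340]
  i=5: D_i=min(5*3^5,340)=340, bounds=[170,340]
  i=6: D_i=min(5*3^6,340)=340, bounds=[170,340]
  i=7: D_i=min(5*3^7,340)=340, bounds=[170,340]
  i=8: D_i=min(5*3^8,340)=340, bounds=[170,340]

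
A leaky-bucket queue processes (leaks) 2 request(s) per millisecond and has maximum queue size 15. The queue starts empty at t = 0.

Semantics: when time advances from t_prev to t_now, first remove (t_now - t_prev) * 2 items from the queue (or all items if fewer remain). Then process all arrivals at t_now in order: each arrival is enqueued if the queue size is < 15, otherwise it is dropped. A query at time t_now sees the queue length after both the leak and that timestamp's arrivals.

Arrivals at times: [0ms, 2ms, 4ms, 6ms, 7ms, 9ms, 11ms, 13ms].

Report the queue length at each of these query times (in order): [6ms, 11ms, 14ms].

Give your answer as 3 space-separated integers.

Queue lengths at query times:
  query t=6ms: backlog = 1
  query t=11ms: backlog = 1
  query t=14ms: backlog = 0

Answer: 1 1 0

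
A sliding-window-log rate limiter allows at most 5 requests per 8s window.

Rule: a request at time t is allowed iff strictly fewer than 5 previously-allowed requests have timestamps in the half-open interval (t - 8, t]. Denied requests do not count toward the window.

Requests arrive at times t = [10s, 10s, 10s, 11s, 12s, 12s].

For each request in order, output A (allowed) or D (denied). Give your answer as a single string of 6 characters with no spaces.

Tracking allowed requests in the window:
  req#1 t=10s: ALLOW
  req#2 t=10s: ALLOW
  req#3 t=10s: ALLOW
  req#4 t=11s: ALLOW
  req#5 t=12s: ALLOW
  req#6 t=12s: DENY

Answer: AAAAAD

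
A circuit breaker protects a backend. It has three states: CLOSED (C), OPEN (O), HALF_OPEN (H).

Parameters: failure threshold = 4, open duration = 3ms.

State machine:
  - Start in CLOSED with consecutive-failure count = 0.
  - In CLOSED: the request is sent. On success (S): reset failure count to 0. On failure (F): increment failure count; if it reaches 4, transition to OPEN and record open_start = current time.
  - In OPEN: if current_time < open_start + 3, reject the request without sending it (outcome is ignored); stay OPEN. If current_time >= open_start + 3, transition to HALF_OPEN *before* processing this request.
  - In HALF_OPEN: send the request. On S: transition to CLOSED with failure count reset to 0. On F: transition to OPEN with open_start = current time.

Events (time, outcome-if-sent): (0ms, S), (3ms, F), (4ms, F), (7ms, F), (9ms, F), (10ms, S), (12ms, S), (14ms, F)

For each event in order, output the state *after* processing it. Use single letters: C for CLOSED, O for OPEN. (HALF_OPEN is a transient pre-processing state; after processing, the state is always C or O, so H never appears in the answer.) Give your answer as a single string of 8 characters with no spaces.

Answer: CCCCOOCC

Derivation:
State after each event:
  event#1 t=0ms outcome=S: state=CLOSED
  event#2 t=3ms outcome=F: state=CLOSED
  event#3 t=4ms outcome=F: state=CLOSED
  event#4 t=7ms outcome=F: state=CLOSED
  event#5 t=9ms outcome=F: state=OPEN
  event#6 t=10ms outcome=S: state=OPEN
  event#7 t=12ms outcome=S: state=CLOSED
  event#8 t=14ms outcome=F: state=CLOSED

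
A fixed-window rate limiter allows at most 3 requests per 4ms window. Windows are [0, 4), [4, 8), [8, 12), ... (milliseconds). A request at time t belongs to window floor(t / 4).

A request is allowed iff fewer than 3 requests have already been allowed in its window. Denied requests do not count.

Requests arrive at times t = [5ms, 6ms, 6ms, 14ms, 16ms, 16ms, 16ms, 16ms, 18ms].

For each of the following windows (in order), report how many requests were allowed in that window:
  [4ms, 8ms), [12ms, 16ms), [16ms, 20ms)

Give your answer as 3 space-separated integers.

Answer: 3 1 3

Derivation:
Processing requests:
  req#1 t=5ms (window 1): ALLOW
  req#2 t=6ms (window 1): ALLOW
  req#3 t=6ms (window 1): ALLOW
  req#4 t=14ms (window 3): ALLOW
  req#5 t=16ms (window 4): ALLOW
  req#6 t=16ms (window 4): ALLOW
  req#7 t=16ms (window 4): ALLOW
  req#8 t=16ms (window 4): DENY
  req#9 t=18ms (window 4): DENY

Allowed counts by window: 3 1 3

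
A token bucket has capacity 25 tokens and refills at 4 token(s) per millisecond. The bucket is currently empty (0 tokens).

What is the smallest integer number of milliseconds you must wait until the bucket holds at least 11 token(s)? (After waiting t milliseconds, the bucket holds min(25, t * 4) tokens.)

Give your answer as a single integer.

Answer: 3

Derivation:
Need t * 4 >= 11, so t >= 11/4.
Smallest integer t = ceil(11/4) = 3.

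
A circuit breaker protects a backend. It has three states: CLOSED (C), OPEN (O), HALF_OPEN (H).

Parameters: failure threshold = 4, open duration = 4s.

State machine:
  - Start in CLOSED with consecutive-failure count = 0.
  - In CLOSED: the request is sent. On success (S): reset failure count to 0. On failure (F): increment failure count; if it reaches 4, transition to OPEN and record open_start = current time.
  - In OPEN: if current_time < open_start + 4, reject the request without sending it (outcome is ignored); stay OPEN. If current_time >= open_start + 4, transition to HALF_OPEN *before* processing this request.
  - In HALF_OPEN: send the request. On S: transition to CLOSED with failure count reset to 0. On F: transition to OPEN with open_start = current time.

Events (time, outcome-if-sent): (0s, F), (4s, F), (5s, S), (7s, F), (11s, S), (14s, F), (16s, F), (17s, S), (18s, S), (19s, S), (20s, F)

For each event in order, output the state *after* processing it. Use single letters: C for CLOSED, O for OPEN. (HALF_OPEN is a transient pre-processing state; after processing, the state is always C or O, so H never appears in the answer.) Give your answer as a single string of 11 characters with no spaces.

Answer: CCCCCCCCCCC

Derivation:
State after each event:
  event#1 t=0s outcome=F: state=CLOSED
  event#2 t=4s outcome=F: state=CLOSED
  event#3 t=5s outcome=S: state=CLOSED
  event#4 t=7s outcome=F: state=CLOSED
  event#5 t=11s outcome=S: state=CLOSED
  event#6 t=14s outcome=F: state=CLOSED
  event#7 t=16s outcome=F: state=CLOSED
  event#8 t=17s outcome=S: state=CLOSED
  event#9 t=18s outcome=S: state=CLOSED
  event#10 t=19s outcome=S: state=CLOSED
  event#11 t=20s outcome=F: state=CLOSED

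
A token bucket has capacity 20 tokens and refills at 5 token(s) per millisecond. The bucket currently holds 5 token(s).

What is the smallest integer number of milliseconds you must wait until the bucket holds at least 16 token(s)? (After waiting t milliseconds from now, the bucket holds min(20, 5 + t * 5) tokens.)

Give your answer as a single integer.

Answer: 3

Derivation:
Need 5 + t * 5 >= 16, so t >= 11/5.
Smallest integer t = ceil(11/5) = 3.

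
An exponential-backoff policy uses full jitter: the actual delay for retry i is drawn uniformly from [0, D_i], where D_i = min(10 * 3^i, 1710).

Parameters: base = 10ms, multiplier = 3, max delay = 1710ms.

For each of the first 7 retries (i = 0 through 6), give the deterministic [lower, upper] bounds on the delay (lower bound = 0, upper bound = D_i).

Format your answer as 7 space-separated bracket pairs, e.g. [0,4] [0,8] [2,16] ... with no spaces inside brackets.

Computing bounds per retry:
  i=0: D_i=min(10*3^0,1710)=10, bounds=[0,10]
  i=1: D_i=min(10*3^1,1710)=30, bounds=[0,30]
  i=2: D_i=min(10*3^2,1710)=90, bounds=[0,90]
  i=3: D_i=min(10*3^3,1710)=270, bounds=[0,270]
  i=4: D_i=min(10*3^4,1710)=810, bounds=[0,810]
  i=5: D_i=min(10*3^5,1710)=1710, bounds=[0,1710]
  i=6: D_i=min(10*3^6,1710)=1710, bounds=[0,1710]

Answer: [0,10] [0,30] [0,90] [0,270] [0,810] [0,1710] [0,1710]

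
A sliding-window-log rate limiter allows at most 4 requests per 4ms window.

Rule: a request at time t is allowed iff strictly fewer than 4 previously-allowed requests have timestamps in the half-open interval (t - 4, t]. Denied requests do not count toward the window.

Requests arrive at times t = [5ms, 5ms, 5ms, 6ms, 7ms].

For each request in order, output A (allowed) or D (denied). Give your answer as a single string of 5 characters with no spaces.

Tracking allowed requests in the window:
  req#1 t=5ms: ALLOW
  req#2 t=5ms: ALLOW
  req#3 t=5ms: ALLOW
  req#4 t=6ms: ALLOW
  req#5 t=7ms: DENY

Answer: AAAAD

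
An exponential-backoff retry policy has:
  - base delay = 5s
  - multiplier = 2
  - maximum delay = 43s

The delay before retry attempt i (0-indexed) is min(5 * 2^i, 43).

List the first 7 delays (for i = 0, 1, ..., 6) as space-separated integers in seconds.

Answer: 5 10 20 40 43 43 43

Derivation:
Computing each delay:
  i=0: min(5*2^0, 43) = 5
  i=1: min(5*2^1, 43) = 10
  i=2: min(5*2^2, 43) = 20
  i=3: min(5*2^3, 43) = 40
  i=4: min(5*2^4, 43) = 43
  i=5: min(5*2^5, 43) = 43
  i=6: min(5*2^6, 43) = 43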